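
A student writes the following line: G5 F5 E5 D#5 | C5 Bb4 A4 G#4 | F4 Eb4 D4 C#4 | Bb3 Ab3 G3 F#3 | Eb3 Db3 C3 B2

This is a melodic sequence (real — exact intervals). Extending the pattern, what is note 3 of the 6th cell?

With 4-note cells, note 3 of each statement runs E5, A4, D4, G3, C3.
One more down a 5th gives F2.

F2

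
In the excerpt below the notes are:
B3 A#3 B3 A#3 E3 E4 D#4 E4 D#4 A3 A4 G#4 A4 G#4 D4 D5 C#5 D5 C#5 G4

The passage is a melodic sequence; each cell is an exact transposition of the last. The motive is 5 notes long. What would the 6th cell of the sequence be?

Unit = 5 notes; the statements start on B3, E4, A4, D5, moving up a 4th each time.
Carrying on: G5 → C6.
Statement 6 starts on C6 and keeps the same exact contour: C6 B5 C6 B5 F5.

C6 B5 C6 B5 F5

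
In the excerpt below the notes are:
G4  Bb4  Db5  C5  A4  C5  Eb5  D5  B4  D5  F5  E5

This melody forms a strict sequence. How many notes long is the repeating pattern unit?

4

There are 12 notes; a 4-note unit gives 3 cells:
G4 Bb4 Db5 C5 | A4 C5 Eb5 D5 | B4 D5 F5 E5
Each cell is the previous one up a 2nd — so the unit is 4 notes.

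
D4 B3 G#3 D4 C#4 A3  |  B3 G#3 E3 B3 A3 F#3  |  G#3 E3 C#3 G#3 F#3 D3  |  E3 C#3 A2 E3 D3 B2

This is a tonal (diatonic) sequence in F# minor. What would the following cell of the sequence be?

C#3 A2 F#2 C#3 B2 G#2

Taking 6-note groups, the heads are D4, B3, G#3, E3: the pattern moves down a 3rd.
From C#3 the diatonic shape gives C#3 A2 F#2 C#3 B2 G#2.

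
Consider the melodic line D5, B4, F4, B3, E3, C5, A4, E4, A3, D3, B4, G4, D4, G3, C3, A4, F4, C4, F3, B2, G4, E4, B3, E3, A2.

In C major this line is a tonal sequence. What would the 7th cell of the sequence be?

Unit = 5 notes; the statements start on D5, C5, B4, A4, G4, moving down a 2nd each time.
Carrying on: F4 → E4.
So cell 7 is E4 C4 G3 C3 F2.

E4 C4 G3 C3 F2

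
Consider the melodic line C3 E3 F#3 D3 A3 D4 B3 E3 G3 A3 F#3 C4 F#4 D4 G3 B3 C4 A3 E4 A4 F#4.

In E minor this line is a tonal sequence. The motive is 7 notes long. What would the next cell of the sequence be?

B3 D4 E4 C4 G4 C5 A4

With a 7-note motive the entries are C3, E3, G3, each up a 3rd from the previous.
Statement 4 starts on B3 and keeps the same diatonic contour: B3 D4 E4 C4 G4 C5 A4.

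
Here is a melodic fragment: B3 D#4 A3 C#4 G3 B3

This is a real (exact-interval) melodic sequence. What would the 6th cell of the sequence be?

Taking 2-note groups, the heads are B3, A3, G3: the pattern moves down a 2nd.
Continuing the starts: F3 → Eb3 → Db3.
So cell 6 is Db3 F3.

Db3 F3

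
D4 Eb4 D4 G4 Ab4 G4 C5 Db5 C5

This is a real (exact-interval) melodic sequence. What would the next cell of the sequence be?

With a 3-note motive the entries are D4, G4, C5, each up a 4th from the previous.
So cell 4 is F5 Gb5 F5.

F5 Gb5 F5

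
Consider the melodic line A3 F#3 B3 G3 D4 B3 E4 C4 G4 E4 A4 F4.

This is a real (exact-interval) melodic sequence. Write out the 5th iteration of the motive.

The 4-note cells begin on A3, D4, G4 — each up a 4th from the last.
Extending up a 4th: C5 → F5.
So cell 5 is F5 D5 G5 Eb5.

F5 D5 G5 Eb5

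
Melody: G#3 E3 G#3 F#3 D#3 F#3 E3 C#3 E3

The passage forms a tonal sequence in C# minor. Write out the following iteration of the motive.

D#3 B2 D#3

The 3-note cells begin on G#3, F#3, E3 — each down a 2nd from the last.
From D#3 the diatonic shape gives D#3 B2 D#3.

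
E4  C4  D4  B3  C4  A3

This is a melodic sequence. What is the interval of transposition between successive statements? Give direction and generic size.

down a 2nd

The 2-note cells begin on E4, D4, C4 — each down a 2nd from the last.
E4 to D4 is down a 2nd.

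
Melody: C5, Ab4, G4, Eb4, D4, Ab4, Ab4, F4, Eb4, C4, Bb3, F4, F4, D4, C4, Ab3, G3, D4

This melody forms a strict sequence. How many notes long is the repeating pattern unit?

6

Try groups of 6 (3 cells in 18 notes):
C5 Ab4 G4 Eb4 D4 Ab4 | Ab4 F4 Eb4 C4 Bb3 F4 | F4 D4 C4 Ab3 G3 D4
That's a consistent down a 3rd shift per cell, and no other grouping gives one.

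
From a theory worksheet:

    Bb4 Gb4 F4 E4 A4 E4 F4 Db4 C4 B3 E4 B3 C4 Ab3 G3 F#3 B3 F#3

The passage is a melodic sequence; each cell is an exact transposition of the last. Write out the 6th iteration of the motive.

A2 F2 E2 D#2 G#2 D#2

Unit = 6 notes; the statements start on Bb4, F4, C4, moving down a 4th each time.
Continuing the starts: G3 → D3 → A2.
So cell 6 is A2 F2 E2 D#2 G#2 D#2.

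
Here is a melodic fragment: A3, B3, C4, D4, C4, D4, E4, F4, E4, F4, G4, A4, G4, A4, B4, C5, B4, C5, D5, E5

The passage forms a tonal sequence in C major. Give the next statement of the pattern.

D5 E5 F5 G5

Taking 4-note groups, the heads are A3, C4, E4, G4, B4: the pattern moves up a 3rd.
So cell 6 is D5 E5 F5 G5.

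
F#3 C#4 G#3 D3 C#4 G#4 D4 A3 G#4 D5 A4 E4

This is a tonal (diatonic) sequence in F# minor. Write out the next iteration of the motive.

Taking 4-note groups, the heads are F#3, C#4, G#4: the pattern moves up a 5th.
Statement 4 starts on D5 and keeps the same diatonic contour: D5 A5 E5 B4.

D5 A5 E5 B4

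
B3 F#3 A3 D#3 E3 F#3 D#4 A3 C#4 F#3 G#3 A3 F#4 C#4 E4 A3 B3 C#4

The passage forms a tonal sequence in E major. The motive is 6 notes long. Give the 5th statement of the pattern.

C#5 G#4 B4 E4 F#4 G#4

Unit = 6 notes; the statements start on B3, D#4, F#4, moving up a 3rd each time.
Carrying on: A4 → C#5.
From C#5 the diatonic shape gives C#5 G#4 B4 E4 F#4 G#4.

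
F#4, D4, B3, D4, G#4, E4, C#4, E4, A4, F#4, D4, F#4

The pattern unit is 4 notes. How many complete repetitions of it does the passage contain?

3

12 notes in groups of 4 gives 12/4 = 3 statements.
Starts: F#4, G#4, A4 — each up a 2nd.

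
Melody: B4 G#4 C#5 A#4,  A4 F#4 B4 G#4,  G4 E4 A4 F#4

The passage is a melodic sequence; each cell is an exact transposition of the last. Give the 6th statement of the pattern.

Db4 Bb3 Eb4 C4

With a 4-note motive the entries are B4, A4, G4, each down a 2nd from the previous.
Continuing the starts: F4 → Eb4 → Db4.
From Db4 the exact shape gives Db4 Bb3 Eb4 C4.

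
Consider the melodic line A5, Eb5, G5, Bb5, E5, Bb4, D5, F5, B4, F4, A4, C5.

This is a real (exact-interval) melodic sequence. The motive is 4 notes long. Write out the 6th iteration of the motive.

G#3 D3 F#3 A3

With a 4-note motive the entries are A5, E5, B4, each down a 4th from the previous.
Continuing the starts: F#4 → C#4 → G#3.
So cell 6 is G#3 D3 F#3 A3.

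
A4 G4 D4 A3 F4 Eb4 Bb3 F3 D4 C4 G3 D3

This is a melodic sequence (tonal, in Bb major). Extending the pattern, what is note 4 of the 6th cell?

With 4-note cells, note 4 of each statement runs A3, F3, D3.
Extending down a 3rd: Bb2 → G2 → Eb2.

Eb2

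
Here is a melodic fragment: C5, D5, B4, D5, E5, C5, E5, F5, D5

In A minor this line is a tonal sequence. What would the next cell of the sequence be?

F5 G5 E5

Unit = 3 notes; the statements start on C5, D5, E5, moving up a 2nd each time.
So cell 4 is F5 G5 E5.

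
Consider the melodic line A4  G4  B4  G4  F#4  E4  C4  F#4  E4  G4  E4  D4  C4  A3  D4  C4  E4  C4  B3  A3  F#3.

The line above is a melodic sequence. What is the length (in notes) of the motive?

7

21 notes total. Splitting into 3 groups of 7:
A4 G4 B4 G4 F#4 E4 C4 | F#4 E4 G4 E4 D4 C4 A3 | D4 C4 E4 C4 B3 A3 F#3
Each cell is the previous one down a 3rd — so the unit is 7 notes.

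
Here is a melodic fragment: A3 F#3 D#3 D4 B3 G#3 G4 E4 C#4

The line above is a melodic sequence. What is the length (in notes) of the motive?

3

9 notes total. Splitting into 3 groups of 3:
A3 F#3 D#3 | D4 B3 G#3 | G4 E4 C#4
Every group is a transposition up a 4th of the one before; no shorter unit works.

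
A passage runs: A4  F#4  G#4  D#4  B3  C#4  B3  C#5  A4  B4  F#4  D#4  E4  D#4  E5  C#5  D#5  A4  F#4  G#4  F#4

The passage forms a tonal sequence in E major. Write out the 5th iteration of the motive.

B5 G#5 A5 E5 C#5 D#5 C#5

With a 7-note motive the entries are A4, C#5, E5, each up a 3rd from the previous.
Extending up a 3rd: G#5 → B5.
Statement 5 starts on B5 and keeps the same diatonic contour: B5 G#5 A5 E5 C#5 D#5 C#5.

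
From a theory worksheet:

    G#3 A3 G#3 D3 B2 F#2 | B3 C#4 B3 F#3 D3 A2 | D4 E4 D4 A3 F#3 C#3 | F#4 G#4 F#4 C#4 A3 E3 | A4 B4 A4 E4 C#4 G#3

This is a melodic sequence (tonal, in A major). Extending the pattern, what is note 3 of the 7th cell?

E5

With 6-note cells, note 3 of each statement runs G#3, B3, D4, F#4, A4.
Extending up a 3rd: C#5 → E5.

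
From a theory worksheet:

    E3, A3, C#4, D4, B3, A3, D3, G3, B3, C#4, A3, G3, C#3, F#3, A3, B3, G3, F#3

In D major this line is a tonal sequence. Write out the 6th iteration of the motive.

G2 C#3 E3 F#3 D3 C#3

With a 6-note motive the entries are E3, D3, C#3, each down a 2nd from the previous.
Extending down a 2nd: B2 → A2 → G2.
So cell 6 is G2 C#3 E3 F#3 D3 C#3.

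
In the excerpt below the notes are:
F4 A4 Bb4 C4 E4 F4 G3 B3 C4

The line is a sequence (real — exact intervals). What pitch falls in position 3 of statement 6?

With 3-note cells, note 3 of each statement runs Bb4, F4, C4.
Extending down a 4th: G3 → D3 → A2.

A2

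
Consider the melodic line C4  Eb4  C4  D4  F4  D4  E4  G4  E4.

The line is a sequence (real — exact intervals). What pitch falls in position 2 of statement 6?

C#5

The unit is 3 notes. Position-2 pitches of the 3 shown cells: Eb4, F4, G4.
Extending up a 2nd: A4 → B4 → C#5.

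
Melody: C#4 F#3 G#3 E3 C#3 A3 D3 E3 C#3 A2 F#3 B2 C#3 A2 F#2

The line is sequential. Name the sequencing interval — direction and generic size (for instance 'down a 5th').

down a 3rd

The 5-note cells begin on C#4, A3, F#3 — each down a 3rd from the last.
C#4 to A3 is down a 3rd.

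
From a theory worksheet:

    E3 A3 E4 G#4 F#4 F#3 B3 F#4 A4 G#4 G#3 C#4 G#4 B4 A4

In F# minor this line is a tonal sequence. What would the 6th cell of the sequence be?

Unit = 5 notes; the statements start on E3, F#3, G#3, moving up a 2nd each time.
Extending up a 2nd: A3 → B3 → C#4.
Statement 6 starts on C#4 and keeps the same diatonic contour: C#4 F#4 C#5 E5 D5.

C#4 F#4 C#5 E5 D5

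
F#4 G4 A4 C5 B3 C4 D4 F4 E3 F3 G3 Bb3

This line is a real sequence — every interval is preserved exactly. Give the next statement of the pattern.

Unit = 4 notes; the statements start on F#4, B3, E3, moving down a 5th each time.
So cell 4 is A2 Bb2 C3 Eb3.

A2 Bb2 C3 Eb3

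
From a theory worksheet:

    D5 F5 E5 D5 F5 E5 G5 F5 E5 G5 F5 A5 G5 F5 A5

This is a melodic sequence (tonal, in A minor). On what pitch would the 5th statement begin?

A5

The 5-note cells begin on D5, E5, F5 — each up a 2nd from the last.
Continuing: G5 → A5. Statement 5 starts on A5.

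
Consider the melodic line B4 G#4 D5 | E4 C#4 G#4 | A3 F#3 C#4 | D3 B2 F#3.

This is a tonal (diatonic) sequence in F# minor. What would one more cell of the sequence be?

G#2 E2 B2

With a 3-note motive the entries are B4, E4, A3, D3, each down a 5th from the previous.
So cell 5 is G#2 E2 B2.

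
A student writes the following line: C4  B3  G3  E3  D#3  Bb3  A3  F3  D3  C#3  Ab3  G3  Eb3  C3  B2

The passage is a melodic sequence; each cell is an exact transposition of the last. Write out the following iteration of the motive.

Gb3 F3 Db3 Bb2 A2

With a 5-note motive the entries are C4, Bb3, Ab3, each down a 2nd from the previous.
From Gb3 the exact shape gives Gb3 F3 Db3 Bb2 A2.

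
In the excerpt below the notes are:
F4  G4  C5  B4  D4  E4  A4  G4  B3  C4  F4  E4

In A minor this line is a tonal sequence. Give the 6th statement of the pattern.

Taking 4-note groups, the heads are F4, D4, B3: the pattern moves down a 3rd.
Extending down a 3rd: G3 → E3 → C3.
Statement 6 starts on C3 and keeps the same diatonic contour: C3 D3 G3 F3.

C3 D3 G3 F3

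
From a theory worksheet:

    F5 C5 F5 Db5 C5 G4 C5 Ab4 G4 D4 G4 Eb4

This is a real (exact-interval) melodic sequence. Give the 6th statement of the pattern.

With a 4-note motive the entries are F5, C5, G4, each down a 4th from the previous.
Carrying on: D4 → A3 → E3.
So cell 6 is E3 B2 E3 C3.

E3 B2 E3 C3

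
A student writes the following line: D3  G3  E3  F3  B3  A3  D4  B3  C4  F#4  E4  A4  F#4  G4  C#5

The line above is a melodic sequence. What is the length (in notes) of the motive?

Try groups of 5 (3 cells in 15 notes):
D3 G3 E3 F3 B3 | A3 D4 B3 C4 F#4 | E4 A4 F#4 G4 C#5
That's a consistent up a 5th shift per cell, and no other grouping gives one.

5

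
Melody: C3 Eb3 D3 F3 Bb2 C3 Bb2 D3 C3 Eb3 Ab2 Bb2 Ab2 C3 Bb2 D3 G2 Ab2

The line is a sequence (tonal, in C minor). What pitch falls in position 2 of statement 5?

Ab2

With 6-note cells, note 2 of each statement runs Eb3, D3, C3.
Extending down a 2nd: Bb2 → Ab2.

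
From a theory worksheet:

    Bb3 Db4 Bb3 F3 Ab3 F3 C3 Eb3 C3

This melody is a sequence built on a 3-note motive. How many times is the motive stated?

9 notes in groups of 3 gives 9/3 = 3 statements.
Starts: Bb3, F3, C3 — each down a 4th.

3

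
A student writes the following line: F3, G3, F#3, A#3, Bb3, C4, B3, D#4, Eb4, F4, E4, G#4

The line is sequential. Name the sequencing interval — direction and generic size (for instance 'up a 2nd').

With a 4-note motive the entries are F3, Bb3, Eb4, each up a 4th from the previous.
From F3 to Bb3: up a 4th.

up a 4th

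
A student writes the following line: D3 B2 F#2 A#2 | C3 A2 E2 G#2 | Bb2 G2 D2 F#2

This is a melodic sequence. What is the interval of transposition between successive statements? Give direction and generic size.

Taking 4-note groups, the heads are D3, C3, Bb2: the pattern moves down a 2nd.
From D3 to C3: down a 2nd.

down a 2nd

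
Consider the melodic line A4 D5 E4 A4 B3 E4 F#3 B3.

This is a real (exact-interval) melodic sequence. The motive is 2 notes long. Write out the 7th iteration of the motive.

Taking 2-note groups, the heads are A4, E4, B3, F#3: the pattern moves down a 4th.
Extending down a 4th: C#3 → G#2 → D#2.
Statement 7 starts on D#2 and keeps the same exact contour: D#2 G#2.

D#2 G#2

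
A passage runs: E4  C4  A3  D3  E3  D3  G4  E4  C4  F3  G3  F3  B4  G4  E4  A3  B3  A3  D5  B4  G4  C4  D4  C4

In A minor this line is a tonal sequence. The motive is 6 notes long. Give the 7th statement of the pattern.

The 6-note cells begin on E4, G4, B4, D5 — each up a 3rd from the last.
Extending up a 3rd: F5 → A5 → C6.
From C6 the diatonic shape gives C6 A5 F5 B4 C5 B4.

C6 A5 F5 B4 C5 B4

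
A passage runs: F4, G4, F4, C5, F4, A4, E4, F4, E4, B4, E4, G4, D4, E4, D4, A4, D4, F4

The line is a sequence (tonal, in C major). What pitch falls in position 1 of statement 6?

The unit is 6 notes. Position-1 pitches of the 3 shown cells: F4, E4, D4.
Each moves down a 2nd. Continuing: C4 → B3 → A3.

A3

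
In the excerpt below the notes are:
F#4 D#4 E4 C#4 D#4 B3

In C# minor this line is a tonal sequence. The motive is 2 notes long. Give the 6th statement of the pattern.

A3 F#3

Unit = 2 notes; the statements start on F#4, E4, D#4, moving down a 2nd each time.
Carrying on: C#4 → B3 → A3.
So cell 6 is A3 F#3.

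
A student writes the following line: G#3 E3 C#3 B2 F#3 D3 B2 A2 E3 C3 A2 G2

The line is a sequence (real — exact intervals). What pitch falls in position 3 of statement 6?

Grouping in 4s, the 3rd note of each cell is C#3, B2, A2.
Extending down a 2nd: G2 → F2 → Eb2.

Eb2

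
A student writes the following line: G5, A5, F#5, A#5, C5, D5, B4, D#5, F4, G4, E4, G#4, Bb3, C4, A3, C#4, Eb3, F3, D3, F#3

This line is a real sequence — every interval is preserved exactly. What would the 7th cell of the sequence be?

Unit = 4 notes; the statements start on G5, C5, F4, Bb3, Eb3, moving down a 5th each time.
Continuing the starts: Ab2 → Db2.
From Db2 the exact shape gives Db2 Eb2 C2 E2.

Db2 Eb2 C2 E2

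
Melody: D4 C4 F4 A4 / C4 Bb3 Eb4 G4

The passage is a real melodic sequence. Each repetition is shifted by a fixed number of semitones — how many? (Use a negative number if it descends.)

Taking 4-note groups, the heads are D4, C4: the pattern moves down a 2nd.
Counting half-steps from D4 to C4: -2.

-2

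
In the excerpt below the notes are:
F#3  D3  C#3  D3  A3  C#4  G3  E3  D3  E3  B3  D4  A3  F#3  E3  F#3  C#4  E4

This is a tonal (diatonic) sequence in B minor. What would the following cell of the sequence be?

Taking 6-note groups, the heads are F#3, G3, A3: the pattern moves up a 2nd.
So cell 4 is B3 G3 F#3 G3 D4 F#4.

B3 G3 F#3 G3 D4 F#4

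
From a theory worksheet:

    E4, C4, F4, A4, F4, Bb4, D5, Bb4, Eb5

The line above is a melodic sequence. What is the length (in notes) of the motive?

Try groups of 3 (3 cells in 9 notes):
E4 C4 F4 | A4 F4 Bb4 | D5 Bb4 Eb5
That's a consistent up a 4th shift per cell, and no other grouping gives one.

3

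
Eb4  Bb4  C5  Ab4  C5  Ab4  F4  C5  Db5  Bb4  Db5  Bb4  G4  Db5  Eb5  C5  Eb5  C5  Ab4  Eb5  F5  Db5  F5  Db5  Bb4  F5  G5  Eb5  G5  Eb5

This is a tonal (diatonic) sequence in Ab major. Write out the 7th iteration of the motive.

With a 6-note motive the entries are Eb4, F4, G4, Ab4, Bb4, each up a 2nd from the previous.
Extending up a 2nd: C5 → Db5.
So cell 7 is Db5 Ab5 Bb5 G5 Bb5 G5.

Db5 Ab5 Bb5 G5 Bb5 G5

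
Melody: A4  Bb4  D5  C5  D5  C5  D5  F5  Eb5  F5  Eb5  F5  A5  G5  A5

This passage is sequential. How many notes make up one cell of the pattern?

5

Try groups of 5 (3 cells in 15 notes):
A4 Bb4 D5 C5 D5 | C5 D5 F5 Eb5 F5 | Eb5 F5 A5 G5 A5
Each cell is the previous one up a 3rd — so the unit is 5 notes.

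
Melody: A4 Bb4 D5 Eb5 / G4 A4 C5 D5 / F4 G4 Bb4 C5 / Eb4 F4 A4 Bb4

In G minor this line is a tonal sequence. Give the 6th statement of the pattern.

C4 D4 F4 G4

Unit = 4 notes; the statements start on A4, G4, F4, Eb4, moving down a 2nd each time.
Continuing the starts: D4 → C4.
So cell 6 is C4 D4 F4 G4.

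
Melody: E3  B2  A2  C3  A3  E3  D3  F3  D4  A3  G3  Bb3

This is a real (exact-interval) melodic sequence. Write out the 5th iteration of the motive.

C5 G4 F4 Ab4

Unit = 4 notes; the statements start on E3, A3, D4, moving up a 4th each time.
Continuing the starts: G4 → C5.
From C5 the exact shape gives C5 G4 F4 Ab4.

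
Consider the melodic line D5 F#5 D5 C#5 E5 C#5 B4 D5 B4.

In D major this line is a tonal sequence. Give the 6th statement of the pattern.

Taking 3-note groups, the heads are D5, C#5, B4: the pattern moves down a 2nd.
Carrying on: A4 → G4 → F#4.
Statement 6 starts on F#4 and keeps the same diatonic contour: F#4 A4 F#4.

F#4 A4 F#4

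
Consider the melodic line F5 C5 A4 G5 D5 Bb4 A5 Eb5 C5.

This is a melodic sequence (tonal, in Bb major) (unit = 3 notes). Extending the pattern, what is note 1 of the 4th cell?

The unit is 3 notes. Position-1 pitches of the 3 shown cells: F5, G5, A5.
From A5, up a 2nd gives Bb5.

Bb5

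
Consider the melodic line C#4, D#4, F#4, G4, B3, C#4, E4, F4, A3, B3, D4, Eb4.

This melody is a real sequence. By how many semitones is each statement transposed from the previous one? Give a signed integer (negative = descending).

Taking 4-note groups, the heads are C#4, B3, A3: the pattern moves down a 2nd.
C#4 to B3 spans -2 semitones.

-2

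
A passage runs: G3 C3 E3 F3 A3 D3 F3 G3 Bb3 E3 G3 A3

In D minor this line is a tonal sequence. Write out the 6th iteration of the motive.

E4 A3 C4 D4

Unit = 4 notes; the statements start on G3, A3, Bb3, moving up a 2nd each time.
Extending up a 2nd: C4 → D4 → E4.
From E4 the diatonic shape gives E4 A3 C4 D4.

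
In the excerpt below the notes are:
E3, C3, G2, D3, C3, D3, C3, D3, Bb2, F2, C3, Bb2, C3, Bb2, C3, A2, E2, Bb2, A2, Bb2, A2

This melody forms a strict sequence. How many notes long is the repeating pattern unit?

21 notes total. Splitting into 3 groups of 7:
E3 C3 G2 D3 C3 D3 C3 | D3 Bb2 F2 C3 Bb2 C3 Bb2 | C3 A2 E2 Bb2 A2 Bb2 A2
Every group is a transposition down a 2nd of the one before; no shorter unit works.

7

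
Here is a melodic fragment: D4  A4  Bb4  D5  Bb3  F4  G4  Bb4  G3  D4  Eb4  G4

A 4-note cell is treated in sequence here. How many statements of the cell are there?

3

12 notes in groups of 4 gives 12/4 = 3 statements.
Starts: D4, Bb3, G3 — each down a 3rd.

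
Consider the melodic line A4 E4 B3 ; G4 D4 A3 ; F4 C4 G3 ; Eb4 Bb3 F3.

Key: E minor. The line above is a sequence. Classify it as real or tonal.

real

Each cell has the same semitone pattern (-5, -5) — intervals are preserved exactly.
And F4 lies outside E minor, so the sequence is real rather than tonal.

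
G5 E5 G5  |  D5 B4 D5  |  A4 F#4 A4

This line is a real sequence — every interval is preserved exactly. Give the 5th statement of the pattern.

The 3-note cells begin on G5, D5, A4 — each down a 4th from the last.
Carrying on: E4 → B3.
So cell 5 is B3 G#3 B3.

B3 G#3 B3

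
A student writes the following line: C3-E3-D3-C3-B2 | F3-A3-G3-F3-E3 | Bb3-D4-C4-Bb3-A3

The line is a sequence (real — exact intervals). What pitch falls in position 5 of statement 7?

F5

With 5-note cells, note 5 of each statement runs B2, E3, A3.
Extending up a 4th: D4 → G4 → C5 → F5.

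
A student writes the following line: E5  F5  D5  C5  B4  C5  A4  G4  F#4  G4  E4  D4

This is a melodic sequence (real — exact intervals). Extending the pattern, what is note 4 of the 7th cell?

With 4-note cells, note 4 of each statement runs C5, G4, D4.
Each moves down a 4th. Continuing: A3 → E3 → B2 → F#2.

F#2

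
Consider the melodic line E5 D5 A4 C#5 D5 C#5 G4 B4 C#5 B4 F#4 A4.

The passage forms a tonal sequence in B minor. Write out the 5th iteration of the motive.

The 4-note cells begin on E5, D5, C#5 — each down a 2nd from the last.
Carrying on: B4 → A4.
From A4 the diatonic shape gives A4 G4 D4 F#4.

A4 G4 D4 F#4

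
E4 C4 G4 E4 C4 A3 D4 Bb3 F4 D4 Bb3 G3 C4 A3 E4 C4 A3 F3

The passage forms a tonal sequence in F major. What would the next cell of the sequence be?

Unit = 6 notes; the statements start on E4, D4, C4, moving down a 2nd each time.
From Bb3 the diatonic shape gives Bb3 G3 D4 Bb3 G3 E3.

Bb3 G3 D4 Bb3 G3 E3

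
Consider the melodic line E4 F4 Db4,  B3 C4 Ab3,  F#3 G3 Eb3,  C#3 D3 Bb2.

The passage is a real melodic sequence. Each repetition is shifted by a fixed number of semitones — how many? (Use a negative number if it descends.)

Taking 3-note groups, the heads are E4, B3, F#3, C#3: the pattern moves down a 4th.
E4→B3 is 59 − 64 = -5 semitones.

-5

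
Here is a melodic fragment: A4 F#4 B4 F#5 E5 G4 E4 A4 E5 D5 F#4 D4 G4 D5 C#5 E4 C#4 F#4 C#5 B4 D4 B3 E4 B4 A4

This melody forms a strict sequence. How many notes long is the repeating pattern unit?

25 notes total. Splitting into 5 groups of 5:
A4 F#4 B4 F#5 E5 | G4 E4 A4 E5 D5 | F#4 D4 G4 D5 C#5 | E4 C#4 F#4 C#5 B4 | D4 B3 E4 B4 A4
Each cell is the previous one down a 2nd — so the unit is 5 notes.

5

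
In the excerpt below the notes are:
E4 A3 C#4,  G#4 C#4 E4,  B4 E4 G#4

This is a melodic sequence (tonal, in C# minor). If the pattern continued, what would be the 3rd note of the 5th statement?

The unit is 3 notes. Position-3 pitches of the 3 shown cells: C#4, E4, G#4.
Each moves up a 3rd. Continuing: B4 → D#5.

D#5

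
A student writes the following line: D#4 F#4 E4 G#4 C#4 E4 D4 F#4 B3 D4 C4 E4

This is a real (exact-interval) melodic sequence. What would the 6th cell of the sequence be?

F3 Ab3 Gb3 Bb3

With a 4-note motive the entries are D#4, C#4, B3, each down a 2nd from the previous.
Continuing the starts: A3 → G3 → F3.
From F3 the exact shape gives F3 Ab3 Gb3 Bb3.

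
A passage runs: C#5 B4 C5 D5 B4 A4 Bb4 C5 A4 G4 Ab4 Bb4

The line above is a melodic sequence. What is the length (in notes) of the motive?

Try groups of 4 (3 cells in 12 notes):
C#5 B4 C5 D5 | B4 A4 Bb4 C5 | A4 G4 Ab4 Bb4
Every group is a transposition down a 2nd of the one before; no shorter unit works.

4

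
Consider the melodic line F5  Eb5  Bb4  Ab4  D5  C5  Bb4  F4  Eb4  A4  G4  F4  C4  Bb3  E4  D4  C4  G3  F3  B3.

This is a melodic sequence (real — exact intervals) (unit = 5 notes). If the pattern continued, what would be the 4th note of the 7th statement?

D2

The unit is 5 notes. Position-4 pitches of the 4 shown cells: Ab4, Eb4, Bb3, F3.
Extending down a 4th: C3 → G2 → D2.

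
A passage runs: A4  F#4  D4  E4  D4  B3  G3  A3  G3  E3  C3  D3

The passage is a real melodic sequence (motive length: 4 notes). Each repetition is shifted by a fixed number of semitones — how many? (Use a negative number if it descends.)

Unit = 4 notes; the statements start on A4, D4, G3, moving down a 5th each time.
A4 to D4 spans -7 semitones.

-7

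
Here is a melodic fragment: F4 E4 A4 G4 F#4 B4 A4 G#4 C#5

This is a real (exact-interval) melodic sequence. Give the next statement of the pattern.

Unit = 3 notes; the statements start on F4, G4, A4, moving up a 2nd each time.
Statement 4 starts on B4 and keeps the same exact contour: B4 A#4 D#5.

B4 A#4 D#5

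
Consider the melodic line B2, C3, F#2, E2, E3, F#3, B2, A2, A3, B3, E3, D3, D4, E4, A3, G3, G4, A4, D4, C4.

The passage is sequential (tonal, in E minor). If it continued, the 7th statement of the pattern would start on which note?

F#5

Unit = 4 notes; the statements start on B2, E3, A3, D4, G4, moving up a 4th each time.
Extending the heads up a 4th: C5 → F#5.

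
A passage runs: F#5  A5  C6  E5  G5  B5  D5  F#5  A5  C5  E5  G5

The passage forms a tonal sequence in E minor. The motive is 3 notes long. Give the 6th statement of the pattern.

A4 C5 E5

The 3-note cells begin on F#5, E5, D5, C5 — each down a 2nd from the last.
Carrying on: B4 → A4.
From A4 the diatonic shape gives A4 C5 E5.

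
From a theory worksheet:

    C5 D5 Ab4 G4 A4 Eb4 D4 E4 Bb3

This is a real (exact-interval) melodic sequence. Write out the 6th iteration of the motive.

B2 C#3 G2

With a 3-note motive the entries are C5, G4, D4, each down a 4th from the previous.
Extending down a 4th: A3 → E3 → B2.
So cell 6 is B2 C#3 G2.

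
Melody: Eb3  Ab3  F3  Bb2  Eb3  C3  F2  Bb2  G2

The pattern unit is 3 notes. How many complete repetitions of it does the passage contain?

3

9 notes in groups of 3 gives 9/3 = 3 statements.
Starts: Eb3, Bb2, F2 — each down a 4th.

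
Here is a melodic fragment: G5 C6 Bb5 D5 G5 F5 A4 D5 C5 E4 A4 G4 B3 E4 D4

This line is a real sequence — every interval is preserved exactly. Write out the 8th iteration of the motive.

G#2 C#3 B2

The 3-note cells begin on G5, D5, A4, E4, B3 — each down a 4th from the last.
Extending down a 4th: F#3 → C#3 → G#2.
Statement 8 starts on G#2 and keeps the same exact contour: G#2 C#3 B2.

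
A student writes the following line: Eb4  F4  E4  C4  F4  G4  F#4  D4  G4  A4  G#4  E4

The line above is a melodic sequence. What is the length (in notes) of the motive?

Try groups of 4 (3 cells in 12 notes):
Eb4 F4 E4 C4 | F4 G4 F#4 D4 | G4 A4 G#4 E4
Each cell is the previous one up a 2nd — so the unit is 4 notes.

4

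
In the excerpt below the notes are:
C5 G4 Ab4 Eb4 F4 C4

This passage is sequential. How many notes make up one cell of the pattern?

6 notes total. Splitting into 3 groups of 2:
C5 G4 | Ab4 Eb4 | F4 C4
Every group is a transposition down a 3rd of the one before; no shorter unit works.

2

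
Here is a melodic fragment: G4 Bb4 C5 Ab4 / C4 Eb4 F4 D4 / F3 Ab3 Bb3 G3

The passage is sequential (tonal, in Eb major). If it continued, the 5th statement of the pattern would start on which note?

Taking 4-note groups, the heads are G4, C4, F3: the pattern moves down a 5th.
Continuing: Bb2 → Eb2. Statement 5 starts on Eb2.

Eb2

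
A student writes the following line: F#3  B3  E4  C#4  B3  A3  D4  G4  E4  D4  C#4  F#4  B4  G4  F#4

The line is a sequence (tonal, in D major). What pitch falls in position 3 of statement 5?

Grouping in 5s, the 3rd note of each cell is E4, G4, B4.
Extending up a 3rd: D5 → F#5.

F#5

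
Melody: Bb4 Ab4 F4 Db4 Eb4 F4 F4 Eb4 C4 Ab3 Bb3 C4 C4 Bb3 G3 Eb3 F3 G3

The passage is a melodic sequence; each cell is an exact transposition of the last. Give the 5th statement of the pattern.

Taking 6-note groups, the heads are Bb4, F4, C4: the pattern moves down a 4th.
Carrying on: G3 → D3.
Statement 5 starts on D3 and keeps the same exact contour: D3 C3 A2 F2 G2 A2.

D3 C3 A2 F2 G2 A2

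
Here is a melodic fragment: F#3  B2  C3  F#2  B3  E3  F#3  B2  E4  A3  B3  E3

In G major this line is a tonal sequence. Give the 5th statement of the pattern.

D5 G4 A4 D4

Taking 4-note groups, the heads are F#3, B3, E4: the pattern moves up a 4th.
Continuing the starts: A4 → D5.
So cell 5 is D5 G4 A4 D4.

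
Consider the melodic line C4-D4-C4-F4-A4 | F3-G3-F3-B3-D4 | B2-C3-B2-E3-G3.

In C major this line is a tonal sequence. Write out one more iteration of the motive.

E2 F2 E2 A2 C3

Unit = 5 notes; the statements start on C4, F3, B2, moving down a 5th each time.
Statement 4 starts on E2 and keeps the same diatonic contour: E2 F2 E2 A2 C3.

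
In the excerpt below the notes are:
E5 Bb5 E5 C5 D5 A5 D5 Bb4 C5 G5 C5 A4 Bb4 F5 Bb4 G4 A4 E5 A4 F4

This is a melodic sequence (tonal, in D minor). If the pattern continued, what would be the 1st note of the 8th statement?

E4

The unit is 4 notes. Position-1 pitches of the 5 shown cells: E5, D5, C5, Bb4, A4.
Extending down a 2nd: G4 → F4 → E4.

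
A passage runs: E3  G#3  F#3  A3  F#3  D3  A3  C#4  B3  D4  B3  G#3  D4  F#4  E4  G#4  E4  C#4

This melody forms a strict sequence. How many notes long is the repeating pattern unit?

6

18 notes total. Splitting into 3 groups of 6:
E3 G#3 F#3 A3 F#3 D3 | A3 C#4 B3 D4 B3 G#3 | D4 F#4 E4 G#4 E4 C#4
That's a consistent up a 4th shift per cell, and no other grouping gives one.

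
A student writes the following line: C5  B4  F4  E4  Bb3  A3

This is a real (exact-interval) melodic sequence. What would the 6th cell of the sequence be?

Db2 C2

Unit = 2 notes; the statements start on C5, F4, Bb3, moving down a 5th each time.
Extending down a 5th: Eb3 → Ab2 → Db2.
Statement 6 starts on Db2 and keeps the same exact contour: Db2 C2.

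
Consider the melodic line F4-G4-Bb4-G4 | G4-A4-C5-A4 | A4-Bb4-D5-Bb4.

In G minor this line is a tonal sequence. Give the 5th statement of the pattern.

The 4-note cells begin on F4, G4, A4 — each up a 2nd from the last.
Extending up a 2nd: Bb4 → C5.
Statement 5 starts on C5 and keeps the same diatonic contour: C5 D5 F5 D5.

C5 D5 F5 D5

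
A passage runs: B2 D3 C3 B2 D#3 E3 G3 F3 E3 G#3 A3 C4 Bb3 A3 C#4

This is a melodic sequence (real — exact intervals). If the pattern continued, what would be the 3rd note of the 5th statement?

With 5-note cells, note 3 of each statement runs C3, F3, Bb3.
Extending up a 4th: Eb4 → Ab4.

Ab4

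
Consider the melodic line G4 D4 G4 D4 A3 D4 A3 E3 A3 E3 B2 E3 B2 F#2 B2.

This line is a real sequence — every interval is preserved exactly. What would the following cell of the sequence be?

F#2 C#2 F#2

With a 3-note motive the entries are G4, D4, A3, E3, B2, each down a 4th from the previous.
Statement 6 starts on F#2 and keeps the same exact contour: F#2 C#2 F#2.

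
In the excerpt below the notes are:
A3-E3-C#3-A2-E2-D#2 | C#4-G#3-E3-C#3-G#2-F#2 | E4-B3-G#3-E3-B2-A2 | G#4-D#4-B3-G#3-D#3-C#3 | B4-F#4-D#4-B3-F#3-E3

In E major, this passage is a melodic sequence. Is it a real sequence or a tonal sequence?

tonal

Every note is diatonic to E major.
Cell 1 has -3 semitones from note 2 to 3, but cell 2 has -4 — the interval quality changes while the contour stays the same, which is the hallmark of a tonal sequence.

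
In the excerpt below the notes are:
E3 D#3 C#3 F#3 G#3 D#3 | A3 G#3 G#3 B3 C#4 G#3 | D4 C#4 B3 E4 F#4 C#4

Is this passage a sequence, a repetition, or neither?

neither

Note 3 of cell 2 is G#3; if this were a sequence it would be F#3. No unit length gives a consistent transposition pattern.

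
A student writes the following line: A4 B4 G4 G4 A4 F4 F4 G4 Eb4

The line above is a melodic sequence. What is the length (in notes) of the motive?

3

There are 9 notes; a 3-note unit gives 3 cells:
A4 B4 G4 | G4 A4 F4 | F4 G4 Eb4
Each cell is the previous one down a 2nd — so the unit is 3 notes.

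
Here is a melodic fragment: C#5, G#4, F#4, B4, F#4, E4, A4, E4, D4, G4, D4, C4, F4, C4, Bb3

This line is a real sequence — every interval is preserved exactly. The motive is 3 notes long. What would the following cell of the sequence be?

Eb4 Bb3 Ab3

The 3-note cells begin on C#5, B4, A4, G4, F4 — each down a 2nd from the last.
Statement 6 starts on Eb4 and keeps the same exact contour: Eb4 Bb3 Ab3.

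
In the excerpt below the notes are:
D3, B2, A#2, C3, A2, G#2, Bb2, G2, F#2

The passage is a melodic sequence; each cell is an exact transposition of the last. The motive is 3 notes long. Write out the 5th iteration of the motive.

Gb2 Eb2 D2

Unit = 3 notes; the statements start on D3, C3, Bb2, moving down a 2nd each time.
Continuing the starts: Ab2 → Gb2.
So cell 5 is Gb2 Eb2 D2.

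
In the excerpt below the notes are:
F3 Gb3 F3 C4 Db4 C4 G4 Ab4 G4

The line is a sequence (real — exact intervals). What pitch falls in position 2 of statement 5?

The unit is 3 notes. Position-2 pitches of the 3 shown cells: Gb3, Db4, Ab4.
Carrying that up a 5th forward: Eb5 → Bb5.

Bb5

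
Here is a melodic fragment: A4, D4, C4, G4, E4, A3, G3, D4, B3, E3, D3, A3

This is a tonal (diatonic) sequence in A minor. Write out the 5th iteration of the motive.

C3 F2 E2 B2

With a 4-note motive the entries are A4, E4, B3, each down a 4th from the previous.
Extending down a 4th: F3 → C3.
So cell 5 is C3 F2 E2 B2.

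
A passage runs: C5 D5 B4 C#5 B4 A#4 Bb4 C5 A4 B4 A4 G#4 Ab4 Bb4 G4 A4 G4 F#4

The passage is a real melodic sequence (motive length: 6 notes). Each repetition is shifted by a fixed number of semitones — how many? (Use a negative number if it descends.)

Taking 6-note groups, the heads are C5, Bb4, Ab4: the pattern moves down a 2nd.
C5→Bb4 is 70 − 72 = -2 semitones.

-2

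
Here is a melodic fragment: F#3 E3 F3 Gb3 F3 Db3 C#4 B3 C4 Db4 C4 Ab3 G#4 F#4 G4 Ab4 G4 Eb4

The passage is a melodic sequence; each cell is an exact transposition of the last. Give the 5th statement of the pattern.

The 6-note cells begin on F#3, C#4, G#4 — each up a 5th from the last.
Continuing the starts: D#5 → A#5.
Statement 5 starts on A#5 and keeps the same exact contour: A#5 G#5 A5 Bb5 A5 F5.

A#5 G#5 A5 Bb5 A5 F5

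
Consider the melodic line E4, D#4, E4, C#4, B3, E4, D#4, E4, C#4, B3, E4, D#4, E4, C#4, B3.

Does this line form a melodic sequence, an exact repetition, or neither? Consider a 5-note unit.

Each 5-note cell is identical (E4 D#4 E4 C#4 B3), restated at the same pitch.

repetition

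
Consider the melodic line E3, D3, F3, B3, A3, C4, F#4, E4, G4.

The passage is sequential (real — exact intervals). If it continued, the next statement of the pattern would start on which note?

C#5

Taking 3-note groups, the heads are E3, B3, F#4: the pattern moves up a 5th.
One more step up a 5th gives C#5.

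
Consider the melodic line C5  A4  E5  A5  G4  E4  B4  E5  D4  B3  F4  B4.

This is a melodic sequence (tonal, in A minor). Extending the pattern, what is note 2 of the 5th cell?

The unit is 4 notes. Position-2 pitches of the 3 shown cells: A4, E4, B3.
Each moves down a 4th. Continuing: F3 → C3.

C3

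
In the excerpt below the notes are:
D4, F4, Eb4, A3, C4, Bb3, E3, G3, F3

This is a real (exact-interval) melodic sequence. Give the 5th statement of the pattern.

F#2 A2 G2

Unit = 3 notes; the statements start on D4, A3, E3, moving down a 4th each time.
Carrying on: B2 → F#2.
Statement 5 starts on F#2 and keeps the same exact contour: F#2 A2 G2.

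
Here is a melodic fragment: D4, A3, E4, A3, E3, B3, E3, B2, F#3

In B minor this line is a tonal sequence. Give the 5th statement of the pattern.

F#2 C#2 G2

Taking 3-note groups, the heads are D4, A3, E3: the pattern moves down a 4th.
Continuing the starts: B2 → F#2.
From F#2 the diatonic shape gives F#2 C#2 G2.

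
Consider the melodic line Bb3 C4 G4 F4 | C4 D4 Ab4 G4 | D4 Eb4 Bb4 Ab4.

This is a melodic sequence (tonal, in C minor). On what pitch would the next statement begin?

Eb4

Taking 4-note groups, the heads are Bb3, C4, D4: the pattern moves up a 2nd.
One more step up a 2nd gives Eb4.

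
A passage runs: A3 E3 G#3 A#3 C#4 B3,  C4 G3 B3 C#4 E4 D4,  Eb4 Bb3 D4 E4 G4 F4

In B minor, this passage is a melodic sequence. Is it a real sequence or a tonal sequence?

real

Each cell has the same semitone pattern (-5, 4, 2, 3, -2) — intervals are preserved exactly.
And G#3 lies outside B minor, so the sequence is real rather than tonal.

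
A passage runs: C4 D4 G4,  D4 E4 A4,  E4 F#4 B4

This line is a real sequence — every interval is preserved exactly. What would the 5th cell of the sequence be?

The 3-note cells begin on C4, D4, E4 — each up a 2nd from the last.
Extending up a 2nd: F#4 → G#4.
Statement 5 starts on G#4 and keeps the same exact contour: G#4 A#4 D#5.

G#4 A#4 D#5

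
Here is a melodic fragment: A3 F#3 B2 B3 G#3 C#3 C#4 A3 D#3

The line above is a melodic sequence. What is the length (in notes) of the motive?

3

Try groups of 3 (3 cells in 9 notes):
A3 F#3 B2 | B3 G#3 C#3 | C#4 A3 D#3
Every group is a transposition up a 2nd of the one before; no shorter unit works.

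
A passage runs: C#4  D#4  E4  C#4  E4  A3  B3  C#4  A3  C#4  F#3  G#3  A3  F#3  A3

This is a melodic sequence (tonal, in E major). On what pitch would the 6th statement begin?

G#2

With a 5-note motive the entries are C#4, A3, F#3, each down a 3rd from the previous.
Extending the heads down a 3rd: D#3 → B2 → G#2.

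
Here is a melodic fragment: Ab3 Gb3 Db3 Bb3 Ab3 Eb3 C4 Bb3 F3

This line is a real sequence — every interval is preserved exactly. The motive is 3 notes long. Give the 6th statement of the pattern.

Unit = 3 notes; the statements start on Ab3, Bb3, C4, moving up a 2nd each time.
Extending up a 2nd: D4 → E4 → F#4.
Statement 6 starts on F#4 and keeps the same exact contour: F#4 E4 B3.

F#4 E4 B3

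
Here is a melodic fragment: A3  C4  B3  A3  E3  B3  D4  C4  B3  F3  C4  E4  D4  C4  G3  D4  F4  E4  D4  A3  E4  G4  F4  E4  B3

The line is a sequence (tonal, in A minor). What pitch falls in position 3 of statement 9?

The unit is 5 notes. Position-3 pitches of the 5 shown cells: B3, C4, D4, E4, F4.
Each moves up a 2nd. Continuing: G4 → A4 → B4 → C5.

C5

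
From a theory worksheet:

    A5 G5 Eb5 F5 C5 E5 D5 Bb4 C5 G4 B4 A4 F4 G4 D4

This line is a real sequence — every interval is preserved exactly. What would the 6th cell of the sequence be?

With a 5-note motive the entries are A5, E5, B4, each down a 4th from the previous.
Continuing the starts: F#4 → C#4 → G#3.
From G#3 the exact shape gives G#3 F#3 D3 E3 B2.

G#3 F#3 D3 E3 B2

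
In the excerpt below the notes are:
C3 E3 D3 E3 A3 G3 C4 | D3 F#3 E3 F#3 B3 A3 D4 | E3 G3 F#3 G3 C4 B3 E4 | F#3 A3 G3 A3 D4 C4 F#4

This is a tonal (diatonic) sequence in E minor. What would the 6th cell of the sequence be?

A3 C4 B3 C4 F#4 E4 A4

Taking 7-note groups, the heads are C3, D3, E3, F#3: the pattern moves up a 2nd.
Carrying on: G3 → A3.
From A3 the diatonic shape gives A3 C4 B3 C4 F#4 E4 A4.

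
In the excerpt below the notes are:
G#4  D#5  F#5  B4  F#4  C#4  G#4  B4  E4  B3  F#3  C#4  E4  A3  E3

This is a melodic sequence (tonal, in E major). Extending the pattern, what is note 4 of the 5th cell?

G#2

Grouping in 5s, the 4th note of each cell is B4, E4, A3.
Extending down a 5th: D#3 → G#2.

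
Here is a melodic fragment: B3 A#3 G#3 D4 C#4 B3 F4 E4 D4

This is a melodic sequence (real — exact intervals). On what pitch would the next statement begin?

Ab4

With a 3-note motive the entries are B3, D4, F4, each up a 3rd from the previous.
One more step up a 3rd gives Ab4.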